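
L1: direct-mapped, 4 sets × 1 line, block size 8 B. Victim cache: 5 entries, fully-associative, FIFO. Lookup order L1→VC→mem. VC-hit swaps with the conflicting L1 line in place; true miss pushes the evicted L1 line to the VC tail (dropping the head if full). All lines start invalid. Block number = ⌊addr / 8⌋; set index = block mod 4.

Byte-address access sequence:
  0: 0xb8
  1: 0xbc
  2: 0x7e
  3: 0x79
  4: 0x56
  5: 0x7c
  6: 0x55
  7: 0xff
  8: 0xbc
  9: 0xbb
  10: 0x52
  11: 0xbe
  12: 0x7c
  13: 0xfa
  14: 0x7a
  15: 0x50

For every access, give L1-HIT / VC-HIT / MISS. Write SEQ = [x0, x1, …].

SEQ = [MISS, L1-HIT, MISS, L1-HIT, MISS, L1-HIT, L1-HIT, MISS, VC-HIT, L1-HIT, L1-HIT, L1-HIT, VC-HIT, VC-HIT, VC-HIT, L1-HIT]

#0 0xb8→b23/s3 MISS; vc=[]
#1 0xbc→b23/s3 L1-HIT; vc=[]
#2 0x7e→b15/s3 MISS; vc=[23]
#3 0x79→b15/s3 L1-HIT; vc=[23]
#4 0x56→b10/s2 MISS; vc=[23]
#5 0x7c→b15/s3 L1-HIT; vc=[23]
#6 0x55→b10/s2 L1-HIT; vc=[23]
#7 0xff→b31/s3 MISS; vc=[23,15]
#8 0xbc→b23/s3 VC-HIT; vc=[31,15]
#9 0xbb→b23/s3 L1-HIT; vc=[31,15]
#10 0x52→b10/s2 L1-HIT; vc=[31,15]
#11 0xbe→b23/s3 L1-HIT; vc=[31,15]
#12 0x7c→b15/s3 VC-HIT; vc=[31,23]
#13 0xfa→b31/s3 VC-HIT; vc=[15,23]
#14 0x7a→b15/s3 VC-HIT; vc=[31,23]
#15 0x50→b10/s2 L1-HIT; vc=[31,23]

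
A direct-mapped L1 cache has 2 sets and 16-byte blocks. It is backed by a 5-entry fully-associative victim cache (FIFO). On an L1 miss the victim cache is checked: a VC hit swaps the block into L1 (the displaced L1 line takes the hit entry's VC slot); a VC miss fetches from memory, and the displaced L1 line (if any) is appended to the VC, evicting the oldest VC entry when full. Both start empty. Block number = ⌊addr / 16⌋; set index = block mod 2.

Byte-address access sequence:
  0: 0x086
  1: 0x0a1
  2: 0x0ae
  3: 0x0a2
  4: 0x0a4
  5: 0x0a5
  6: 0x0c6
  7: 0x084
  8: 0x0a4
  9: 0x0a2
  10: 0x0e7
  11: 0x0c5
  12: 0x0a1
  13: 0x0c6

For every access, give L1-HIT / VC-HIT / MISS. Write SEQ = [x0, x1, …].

SEQ = [MISS, MISS, L1-HIT, L1-HIT, L1-HIT, L1-HIT, MISS, VC-HIT, VC-HIT, L1-HIT, MISS, VC-HIT, VC-HIT, VC-HIT]

0: 0x86 (blk 8, set 0) → MISS  vc=[]
1: 0xa1 (blk 10, set 0) → MISS  vc=[8]
2: 0xae (blk 10, set 0) → L1-HIT  vc=[8]
3: 0xa2 (blk 10, set 0) → L1-HIT  vc=[8]
4: 0xa4 (blk 10, set 0) → L1-HIT  vc=[8]
5: 0xa5 (blk 10, set 0) → L1-HIT  vc=[8]
6: 0xc6 (blk 12, set 0) → MISS  vc=[8, 10]
7: 0x84 (blk 8, set 0) → VC-HIT  vc=[12, 10]
8: 0xa4 (blk 10, set 0) → VC-HIT  vc=[12, 8]
9: 0xa2 (blk 10, set 0) → L1-HIT  vc=[12, 8]
10: 0xe7 (blk 14, set 0) → MISS  vc=[12, 8, 10]
11: 0xc5 (blk 12, set 0) → VC-HIT  vc=[14, 8, 10]
12: 0xa1 (blk 10, set 0) → VC-HIT  vc=[14, 8, 12]
13: 0xc6 (blk 12, set 0) → VC-HIT  vc=[14, 8, 10]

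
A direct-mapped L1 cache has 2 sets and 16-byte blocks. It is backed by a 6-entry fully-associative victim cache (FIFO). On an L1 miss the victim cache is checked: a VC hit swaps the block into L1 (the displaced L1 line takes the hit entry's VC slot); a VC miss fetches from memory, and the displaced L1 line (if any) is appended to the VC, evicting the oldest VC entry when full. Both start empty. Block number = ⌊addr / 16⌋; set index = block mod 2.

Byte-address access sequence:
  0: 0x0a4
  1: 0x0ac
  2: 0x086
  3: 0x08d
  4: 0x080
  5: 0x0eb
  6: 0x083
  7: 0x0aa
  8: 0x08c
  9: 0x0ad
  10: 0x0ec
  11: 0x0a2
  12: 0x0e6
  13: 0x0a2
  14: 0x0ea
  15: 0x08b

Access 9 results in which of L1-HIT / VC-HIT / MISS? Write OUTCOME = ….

#0 0xa4→b10/s0 MISS; vc=[]
#1 0xac→b10/s0 L1-HIT; vc=[]
#2 0x86→b8/s0 MISS; vc=[10]
#3 0x8d→b8/s0 L1-HIT; vc=[10]
#4 0x80→b8/s0 L1-HIT; vc=[10]
#5 0xeb→b14/s0 MISS; vc=[10,8]
#6 0x83→b8/s0 VC-HIT; vc=[10,14]
#7 0xaa→b10/s0 VC-HIT; vc=[8,14]
#8 0x8c→b8/s0 VC-HIT; vc=[10,14]
#9 0xad→b10/s0 VC-HIT; vc=[8,14]
#10 0xec→b14/s0 VC-HIT; vc=[8,10]
#11 0xa2→b10/s0 VC-HIT; vc=[8,14]
#12 0xe6→b14/s0 VC-HIT; vc=[8,10]
#13 0xa2→b10/s0 VC-HIT; vc=[8,14]
#14 0xea→b14/s0 VC-HIT; vc=[8,10]
#15 0x8b→b8/s0 VC-HIT; vc=[14,10]

OUTCOME = VC-HIT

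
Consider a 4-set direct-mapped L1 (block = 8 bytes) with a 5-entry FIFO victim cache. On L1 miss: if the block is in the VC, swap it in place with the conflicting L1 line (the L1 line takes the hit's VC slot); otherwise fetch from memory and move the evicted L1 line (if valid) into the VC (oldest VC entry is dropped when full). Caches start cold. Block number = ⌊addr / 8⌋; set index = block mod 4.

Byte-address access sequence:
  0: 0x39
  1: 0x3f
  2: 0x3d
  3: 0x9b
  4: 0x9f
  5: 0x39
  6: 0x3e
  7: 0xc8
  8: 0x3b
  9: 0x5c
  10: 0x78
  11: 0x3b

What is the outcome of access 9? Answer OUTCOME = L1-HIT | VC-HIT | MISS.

OUTCOME = MISS

  [0] addr=0x39 blk=7 s=3: MISS | VC []
  [1] addr=0x3f blk=7 s=3: L1-HIT | VC []
  [2] addr=0x3d blk=7 s=3: L1-HIT | VC []
  [3] addr=0x9b blk=19 s=3: MISS | VC [7]
  [4] addr=0x9f blk=19 s=3: L1-HIT | VC [7]
  [5] addr=0x39 blk=7 s=3: VC-HIT | VC [19]
  [6] addr=0x3e blk=7 s=3: L1-HIT | VC [19]
  [7] addr=0xc8 blk=25 s=1: MISS | VC [19]
  [8] addr=0x3b blk=7 s=3: L1-HIT | VC [19]
  [9] addr=0x5c blk=11 s=3: MISS | VC [19, 7]
  [10] addr=0x78 blk=15 s=3: MISS | VC [19, 7, 11]
  [11] addr=0x3b blk=7 s=3: VC-HIT | VC [19, 15, 11]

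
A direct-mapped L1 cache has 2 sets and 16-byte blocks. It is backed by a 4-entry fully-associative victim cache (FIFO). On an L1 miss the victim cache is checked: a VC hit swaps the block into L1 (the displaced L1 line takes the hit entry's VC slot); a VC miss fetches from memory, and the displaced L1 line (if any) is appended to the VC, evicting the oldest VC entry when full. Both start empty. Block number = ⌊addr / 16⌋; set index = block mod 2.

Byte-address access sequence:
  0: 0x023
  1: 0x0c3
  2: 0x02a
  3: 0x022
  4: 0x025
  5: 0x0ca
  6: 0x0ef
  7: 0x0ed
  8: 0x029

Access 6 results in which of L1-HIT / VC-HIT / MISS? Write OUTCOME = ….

0: 0x23 (blk 2, set 0) → MISS  vc=[]
1: 0xc3 (blk 12, set 0) → MISS  vc=[2]
2: 0x2a (blk 2, set 0) → VC-HIT  vc=[12]
3: 0x22 (blk 2, set 0) → L1-HIT  vc=[12]
4: 0x25 (blk 2, set 0) → L1-HIT  vc=[12]
5: 0xca (blk 12, set 0) → VC-HIT  vc=[2]
6: 0xef (blk 14, set 0) → MISS  vc=[2, 12]
7: 0xed (blk 14, set 0) → L1-HIT  vc=[2, 12]
8: 0x29 (blk 2, set 0) → VC-HIT  vc=[14, 12]

OUTCOME = MISS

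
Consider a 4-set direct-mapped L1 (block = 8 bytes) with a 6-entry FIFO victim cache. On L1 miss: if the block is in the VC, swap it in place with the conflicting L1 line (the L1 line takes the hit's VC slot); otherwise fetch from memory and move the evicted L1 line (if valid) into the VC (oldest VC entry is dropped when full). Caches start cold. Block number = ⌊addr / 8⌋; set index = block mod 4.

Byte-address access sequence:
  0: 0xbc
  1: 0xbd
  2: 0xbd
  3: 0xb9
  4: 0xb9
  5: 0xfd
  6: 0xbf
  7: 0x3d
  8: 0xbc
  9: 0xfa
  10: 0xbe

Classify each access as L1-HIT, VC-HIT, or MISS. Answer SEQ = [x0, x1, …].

  [0] addr=0xbc blk=23 s=3: MISS | VC []
  [1] addr=0xbd blk=23 s=3: L1-HIT | VC []
  [2] addr=0xbd blk=23 s=3: L1-HIT | VC []
  [3] addr=0xb9 blk=23 s=3: L1-HIT | VC []
  [4] addr=0xb9 blk=23 s=3: L1-HIT | VC []
  [5] addr=0xfd blk=31 s=3: MISS | VC [23]
  [6] addr=0xbf blk=23 s=3: VC-HIT | VC [31]
  [7] addr=0x3d blk=7 s=3: MISS | VC [31, 23]
  [8] addr=0xbc blk=23 s=3: VC-HIT | VC [31, 7]
  [9] addr=0xfa blk=31 s=3: VC-HIT | VC [23, 7]
  [10] addr=0xbe blk=23 s=3: VC-HIT | VC [31, 7]

SEQ = [MISS, L1-HIT, L1-HIT, L1-HIT, L1-HIT, MISS, VC-HIT, MISS, VC-HIT, VC-HIT, VC-HIT]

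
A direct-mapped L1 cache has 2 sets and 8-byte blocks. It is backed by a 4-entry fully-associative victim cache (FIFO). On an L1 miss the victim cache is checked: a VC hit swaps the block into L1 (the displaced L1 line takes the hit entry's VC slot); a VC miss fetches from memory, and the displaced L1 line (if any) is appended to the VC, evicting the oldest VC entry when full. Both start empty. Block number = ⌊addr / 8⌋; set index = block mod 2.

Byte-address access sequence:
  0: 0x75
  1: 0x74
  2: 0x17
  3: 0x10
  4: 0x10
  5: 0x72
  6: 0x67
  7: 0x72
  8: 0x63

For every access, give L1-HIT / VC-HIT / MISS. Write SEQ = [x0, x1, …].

#0 0x75→b14/s0 MISS; vc=[]
#1 0x74→b14/s0 L1-HIT; vc=[]
#2 0x17→b2/s0 MISS; vc=[14]
#3 0x10→b2/s0 L1-HIT; vc=[14]
#4 0x10→b2/s0 L1-HIT; vc=[14]
#5 0x72→b14/s0 VC-HIT; vc=[2]
#6 0x67→b12/s0 MISS; vc=[2,14]
#7 0x72→b14/s0 VC-HIT; vc=[2,12]
#8 0x63→b12/s0 VC-HIT; vc=[2,14]

SEQ = [MISS, L1-HIT, MISS, L1-HIT, L1-HIT, VC-HIT, MISS, VC-HIT, VC-HIT]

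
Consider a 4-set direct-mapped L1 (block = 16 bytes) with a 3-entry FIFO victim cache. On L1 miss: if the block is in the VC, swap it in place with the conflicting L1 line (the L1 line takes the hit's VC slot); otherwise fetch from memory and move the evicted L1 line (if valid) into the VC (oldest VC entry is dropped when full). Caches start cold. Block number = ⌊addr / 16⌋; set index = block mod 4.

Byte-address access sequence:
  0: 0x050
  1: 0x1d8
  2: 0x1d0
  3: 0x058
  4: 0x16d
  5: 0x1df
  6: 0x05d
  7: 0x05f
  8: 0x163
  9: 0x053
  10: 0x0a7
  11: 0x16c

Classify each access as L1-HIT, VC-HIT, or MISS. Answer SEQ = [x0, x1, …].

  [0] addr=0x50 blk=5 s=1: MISS | VC []
  [1] addr=0x1d8 blk=29 s=1: MISS | VC [5]
  [2] addr=0x1d0 blk=29 s=1: L1-HIT | VC [5]
  [3] addr=0x58 blk=5 s=1: VC-HIT | VC [29]
  [4] addr=0x16d blk=22 s=2: MISS | VC [29]
  [5] addr=0x1df blk=29 s=1: VC-HIT | VC [5]
  [6] addr=0x5d blk=5 s=1: VC-HIT | VC [29]
  [7] addr=0x5f blk=5 s=1: L1-HIT | VC [29]
  [8] addr=0x163 blk=22 s=2: L1-HIT | VC [29]
  [9] addr=0x53 blk=5 s=1: L1-HIT | VC [29]
  [10] addr=0xa7 blk=10 s=2: MISS | VC [29, 22]
  [11] addr=0x16c blk=22 s=2: VC-HIT | VC [29, 10]

SEQ = [MISS, MISS, L1-HIT, VC-HIT, MISS, VC-HIT, VC-HIT, L1-HIT, L1-HIT, L1-HIT, MISS, VC-HIT]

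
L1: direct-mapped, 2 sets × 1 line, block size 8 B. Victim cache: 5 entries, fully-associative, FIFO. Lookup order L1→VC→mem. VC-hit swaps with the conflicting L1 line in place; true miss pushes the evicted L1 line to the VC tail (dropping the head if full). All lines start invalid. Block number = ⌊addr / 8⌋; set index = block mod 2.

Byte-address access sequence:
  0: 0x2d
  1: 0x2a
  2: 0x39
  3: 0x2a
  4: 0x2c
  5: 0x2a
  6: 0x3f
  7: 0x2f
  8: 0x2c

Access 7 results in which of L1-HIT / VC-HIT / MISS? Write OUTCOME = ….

OUTCOME = VC-HIT

0: 0x2d (blk 5, set 1) → MISS  vc=[]
1: 0x2a (blk 5, set 1) → L1-HIT  vc=[]
2: 0x39 (blk 7, set 1) → MISS  vc=[5]
3: 0x2a (blk 5, set 1) → VC-HIT  vc=[7]
4: 0x2c (blk 5, set 1) → L1-HIT  vc=[7]
5: 0x2a (blk 5, set 1) → L1-HIT  vc=[7]
6: 0x3f (blk 7, set 1) → VC-HIT  vc=[5]
7: 0x2f (blk 5, set 1) → VC-HIT  vc=[7]
8: 0x2c (blk 5, set 1) → L1-HIT  vc=[7]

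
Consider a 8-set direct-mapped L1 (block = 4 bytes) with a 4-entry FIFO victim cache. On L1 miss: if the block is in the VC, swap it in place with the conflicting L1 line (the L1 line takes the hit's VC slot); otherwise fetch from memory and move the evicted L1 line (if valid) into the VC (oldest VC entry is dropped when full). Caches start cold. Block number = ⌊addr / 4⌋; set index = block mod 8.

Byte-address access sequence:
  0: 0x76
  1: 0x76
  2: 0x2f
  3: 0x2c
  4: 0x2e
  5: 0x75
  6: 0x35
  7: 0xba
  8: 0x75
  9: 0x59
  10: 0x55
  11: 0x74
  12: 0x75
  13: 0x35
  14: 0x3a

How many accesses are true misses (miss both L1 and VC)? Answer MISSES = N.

0: 0x76 (blk 29, set 5) → MISS  vc=[]
1: 0x76 (blk 29, set 5) → L1-HIT  vc=[]
2: 0x2f (blk 11, set 3) → MISS  vc=[]
3: 0x2c (blk 11, set 3) → L1-HIT  vc=[]
4: 0x2e (blk 11, set 3) → L1-HIT  vc=[]
5: 0x75 (blk 29, set 5) → L1-HIT  vc=[]
6: 0x35 (blk 13, set 5) → MISS  vc=[29]
7: 0xba (blk 46, set 6) → MISS  vc=[29]
8: 0x75 (blk 29, set 5) → VC-HIT  vc=[13]
9: 0x59 (blk 22, set 6) → MISS  vc=[13, 46]
10: 0x55 (blk 21, set 5) → MISS  vc=[13, 46, 29]
11: 0x74 (blk 29, set 5) → VC-HIT  vc=[13, 46, 21]
12: 0x75 (blk 29, set 5) → L1-HIT  vc=[13, 46, 21]
13: 0x35 (blk 13, set 5) → VC-HIT  vc=[29, 46, 21]
14: 0x3a (blk 14, set 6) → MISS  vc=[29, 46, 21, 22]

MISSES = 7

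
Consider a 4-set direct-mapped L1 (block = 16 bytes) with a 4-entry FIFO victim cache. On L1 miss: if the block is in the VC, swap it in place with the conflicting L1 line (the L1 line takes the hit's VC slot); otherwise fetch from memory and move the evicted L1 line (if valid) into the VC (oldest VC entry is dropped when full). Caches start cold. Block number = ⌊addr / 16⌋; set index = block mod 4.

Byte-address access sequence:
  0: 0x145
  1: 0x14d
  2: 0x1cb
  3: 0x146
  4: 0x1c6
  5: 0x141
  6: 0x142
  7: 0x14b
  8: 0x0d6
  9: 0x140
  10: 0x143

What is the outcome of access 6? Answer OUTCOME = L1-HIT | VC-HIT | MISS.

0: 0x145 (blk 20, set 0) → MISS  vc=[]
1: 0x14d (blk 20, set 0) → L1-HIT  vc=[]
2: 0x1cb (blk 28, set 0) → MISS  vc=[20]
3: 0x146 (blk 20, set 0) → VC-HIT  vc=[28]
4: 0x1c6 (blk 28, set 0) → VC-HIT  vc=[20]
5: 0x141 (blk 20, set 0) → VC-HIT  vc=[28]
6: 0x142 (blk 20, set 0) → L1-HIT  vc=[28]
7: 0x14b (blk 20, set 0) → L1-HIT  vc=[28]
8: 0xd6 (blk 13, set 1) → MISS  vc=[28]
9: 0x140 (blk 20, set 0) → L1-HIT  vc=[28]
10: 0x143 (blk 20, set 0) → L1-HIT  vc=[28]

OUTCOME = L1-HIT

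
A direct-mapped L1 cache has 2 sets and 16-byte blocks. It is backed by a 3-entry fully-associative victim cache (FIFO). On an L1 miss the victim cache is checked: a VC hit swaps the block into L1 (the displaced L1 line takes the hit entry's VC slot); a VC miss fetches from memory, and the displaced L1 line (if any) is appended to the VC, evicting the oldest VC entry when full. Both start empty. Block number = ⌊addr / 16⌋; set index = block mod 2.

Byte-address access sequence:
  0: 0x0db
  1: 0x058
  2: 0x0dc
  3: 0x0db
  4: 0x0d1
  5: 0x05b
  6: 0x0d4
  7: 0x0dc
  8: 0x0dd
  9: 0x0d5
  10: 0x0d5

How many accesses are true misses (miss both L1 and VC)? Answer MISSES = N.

MISSES = 2

0: 0xdb (blk 13, set 1) → MISS  vc=[]
1: 0x58 (blk 5, set 1) → MISS  vc=[13]
2: 0xdc (blk 13, set 1) → VC-HIT  vc=[5]
3: 0xdb (blk 13, set 1) → L1-HIT  vc=[5]
4: 0xd1 (blk 13, set 1) → L1-HIT  vc=[5]
5: 0x5b (blk 5, set 1) → VC-HIT  vc=[13]
6: 0xd4 (blk 13, set 1) → VC-HIT  vc=[5]
7: 0xdc (blk 13, set 1) → L1-HIT  vc=[5]
8: 0xdd (blk 13, set 1) → L1-HIT  vc=[5]
9: 0xd5 (blk 13, set 1) → L1-HIT  vc=[5]
10: 0xd5 (blk 13, set 1) → L1-HIT  vc=[5]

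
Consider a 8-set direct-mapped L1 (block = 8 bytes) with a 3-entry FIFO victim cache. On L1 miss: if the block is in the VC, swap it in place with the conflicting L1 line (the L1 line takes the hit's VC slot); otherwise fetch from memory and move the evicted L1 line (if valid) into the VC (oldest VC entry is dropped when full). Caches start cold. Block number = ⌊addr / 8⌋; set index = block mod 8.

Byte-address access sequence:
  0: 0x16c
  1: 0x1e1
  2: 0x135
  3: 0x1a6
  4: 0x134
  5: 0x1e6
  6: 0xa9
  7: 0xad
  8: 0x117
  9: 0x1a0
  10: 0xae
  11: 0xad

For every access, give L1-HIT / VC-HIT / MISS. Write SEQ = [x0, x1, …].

  [0] addr=0x16c blk=45 s=5: MISS | VC []
  [1] addr=0x1e1 blk=60 s=4: MISS | VC []
  [2] addr=0x135 blk=38 s=6: MISS | VC []
  [3] addr=0x1a6 blk=52 s=4: MISS | VC [60]
  [4] addr=0x134 blk=38 s=6: L1-HIT | VC [60]
  [5] addr=0x1e6 blk=60 s=4: VC-HIT | VC [52]
  [6] addr=0xa9 blk=21 s=5: MISS | VC [52, 45]
  [7] addr=0xad blk=21 s=5: L1-HIT | VC [52, 45]
  [8] addr=0x117 blk=34 s=2: MISS | VC [52, 45]
  [9] addr=0x1a0 blk=52 s=4: VC-HIT | VC [60, 45]
  [10] addr=0xae blk=21 s=5: L1-HIT | VC [60, 45]
  [11] addr=0xad blk=21 s=5: L1-HIT | VC [60, 45]

SEQ = [MISS, MISS, MISS, MISS, L1-HIT, VC-HIT, MISS, L1-HIT, MISS, VC-HIT, L1-HIT, L1-HIT]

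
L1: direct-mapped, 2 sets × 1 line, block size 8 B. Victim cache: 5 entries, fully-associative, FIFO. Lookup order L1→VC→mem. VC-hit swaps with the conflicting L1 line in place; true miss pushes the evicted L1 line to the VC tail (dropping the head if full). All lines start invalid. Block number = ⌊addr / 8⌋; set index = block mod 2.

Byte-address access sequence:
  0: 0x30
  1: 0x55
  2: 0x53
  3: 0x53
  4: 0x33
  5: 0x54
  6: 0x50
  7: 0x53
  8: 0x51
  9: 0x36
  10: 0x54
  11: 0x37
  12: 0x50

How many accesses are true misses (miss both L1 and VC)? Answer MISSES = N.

0: 0x30 (blk 6, set 0) → MISS  vc=[]
1: 0x55 (blk 10, set 0) → MISS  vc=[6]
2: 0x53 (blk 10, set 0) → L1-HIT  vc=[6]
3: 0x53 (blk 10, set 0) → L1-HIT  vc=[6]
4: 0x33 (blk 6, set 0) → VC-HIT  vc=[10]
5: 0x54 (blk 10, set 0) → VC-HIT  vc=[6]
6: 0x50 (blk 10, set 0) → L1-HIT  vc=[6]
7: 0x53 (blk 10, set 0) → L1-HIT  vc=[6]
8: 0x51 (blk 10, set 0) → L1-HIT  vc=[6]
9: 0x36 (blk 6, set 0) → VC-HIT  vc=[10]
10: 0x54 (blk 10, set 0) → VC-HIT  vc=[6]
11: 0x37 (blk 6, set 0) → VC-HIT  vc=[10]
12: 0x50 (blk 10, set 0) → VC-HIT  vc=[6]

MISSES = 2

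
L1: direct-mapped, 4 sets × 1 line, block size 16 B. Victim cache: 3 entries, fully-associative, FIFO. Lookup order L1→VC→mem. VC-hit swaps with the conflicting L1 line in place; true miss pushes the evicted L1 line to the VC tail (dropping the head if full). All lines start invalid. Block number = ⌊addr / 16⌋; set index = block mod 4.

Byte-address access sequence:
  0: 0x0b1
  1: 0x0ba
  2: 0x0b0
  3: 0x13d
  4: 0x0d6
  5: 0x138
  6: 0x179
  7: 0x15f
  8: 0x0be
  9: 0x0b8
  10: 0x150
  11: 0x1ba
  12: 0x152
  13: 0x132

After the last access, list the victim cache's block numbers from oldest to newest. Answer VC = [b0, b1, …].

#0 0xb1→b11/s3 MISS; vc=[]
#1 0xba→b11/s3 L1-HIT; vc=[]
#2 0xb0→b11/s3 L1-HIT; vc=[]
#3 0x13d→b19/s3 MISS; vc=[11]
#4 0xd6→b13/s1 MISS; vc=[11]
#5 0x138→b19/s3 L1-HIT; vc=[11]
#6 0x179→b23/s3 MISS; vc=[11,19]
#7 0x15f→b21/s1 MISS; vc=[11,19,13]
#8 0xbe→b11/s3 VC-HIT; vc=[23,19,13]
#9 0xb8→b11/s3 L1-HIT; vc=[23,19,13]
#10 0x150→b21/s1 L1-HIT; vc=[23,19,13]
#11 0x1ba→b27/s3 MISS; vc=[19,13,11]
#12 0x152→b21/s1 L1-HIT; vc=[19,13,11]
#13 0x132→b19/s3 VC-HIT; vc=[27,13,11]

VC = [27, 13, 11]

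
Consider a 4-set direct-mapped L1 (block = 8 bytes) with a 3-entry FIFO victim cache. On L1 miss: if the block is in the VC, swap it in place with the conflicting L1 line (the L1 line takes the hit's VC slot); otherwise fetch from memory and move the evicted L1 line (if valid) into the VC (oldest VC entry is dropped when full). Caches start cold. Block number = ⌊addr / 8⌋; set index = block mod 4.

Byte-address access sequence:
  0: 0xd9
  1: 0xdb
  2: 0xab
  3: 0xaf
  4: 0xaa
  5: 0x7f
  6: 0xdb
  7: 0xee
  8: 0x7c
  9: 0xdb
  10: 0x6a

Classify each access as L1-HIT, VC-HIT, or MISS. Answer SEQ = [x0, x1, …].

SEQ = [MISS, L1-HIT, MISS, L1-HIT, L1-HIT, MISS, VC-HIT, MISS, VC-HIT, VC-HIT, MISS]

#0 0xd9→b27/s3 MISS; vc=[]
#1 0xdb→b27/s3 L1-HIT; vc=[]
#2 0xab→b21/s1 MISS; vc=[]
#3 0xaf→b21/s1 L1-HIT; vc=[]
#4 0xaa→b21/s1 L1-HIT; vc=[]
#5 0x7f→b15/s3 MISS; vc=[27]
#6 0xdb→b27/s3 VC-HIT; vc=[15]
#7 0xee→b29/s1 MISS; vc=[15,21]
#8 0x7c→b15/s3 VC-HIT; vc=[27,21]
#9 0xdb→b27/s3 VC-HIT; vc=[15,21]
#10 0x6a→b13/s1 MISS; vc=[15,21,29]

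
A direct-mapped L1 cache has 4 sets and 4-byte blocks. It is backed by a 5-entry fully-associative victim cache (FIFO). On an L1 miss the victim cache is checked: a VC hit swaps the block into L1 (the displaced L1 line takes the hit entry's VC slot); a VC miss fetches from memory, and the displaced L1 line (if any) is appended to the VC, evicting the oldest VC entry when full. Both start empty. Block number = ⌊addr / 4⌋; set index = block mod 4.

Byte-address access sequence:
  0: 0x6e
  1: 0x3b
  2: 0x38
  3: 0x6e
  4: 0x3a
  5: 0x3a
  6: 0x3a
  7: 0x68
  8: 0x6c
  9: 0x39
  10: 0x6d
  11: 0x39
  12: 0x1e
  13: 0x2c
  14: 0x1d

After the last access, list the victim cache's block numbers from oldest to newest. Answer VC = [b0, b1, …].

VC = [26, 27, 11]

0: 0x6e (blk 27, set 3) → MISS  vc=[]
1: 0x3b (blk 14, set 2) → MISS  vc=[]
2: 0x38 (blk 14, set 2) → L1-HIT  vc=[]
3: 0x6e (blk 27, set 3) → L1-HIT  vc=[]
4: 0x3a (blk 14, set 2) → L1-HIT  vc=[]
5: 0x3a (blk 14, set 2) → L1-HIT  vc=[]
6: 0x3a (blk 14, set 2) → L1-HIT  vc=[]
7: 0x68 (blk 26, set 2) → MISS  vc=[14]
8: 0x6c (blk 27, set 3) → L1-HIT  vc=[14]
9: 0x39 (blk 14, set 2) → VC-HIT  vc=[26]
10: 0x6d (blk 27, set 3) → L1-HIT  vc=[26]
11: 0x39 (blk 14, set 2) → L1-HIT  vc=[26]
12: 0x1e (blk 7, set 3) → MISS  vc=[26, 27]
13: 0x2c (blk 11, set 3) → MISS  vc=[26, 27, 7]
14: 0x1d (blk 7, set 3) → VC-HIT  vc=[26, 27, 11]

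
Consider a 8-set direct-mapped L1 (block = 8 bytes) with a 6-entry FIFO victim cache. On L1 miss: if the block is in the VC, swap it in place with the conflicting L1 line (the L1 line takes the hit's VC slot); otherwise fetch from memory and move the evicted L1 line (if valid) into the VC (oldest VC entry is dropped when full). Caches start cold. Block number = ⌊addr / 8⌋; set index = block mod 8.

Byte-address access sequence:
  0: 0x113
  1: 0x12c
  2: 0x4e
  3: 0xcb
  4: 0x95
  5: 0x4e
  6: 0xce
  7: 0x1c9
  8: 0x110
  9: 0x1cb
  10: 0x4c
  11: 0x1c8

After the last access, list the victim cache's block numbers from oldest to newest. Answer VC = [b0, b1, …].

  [0] addr=0x113 blk=34 s=2: MISS | VC []
  [1] addr=0x12c blk=37 s=5: MISS | VC []
  [2] addr=0x4e blk=9 s=1: MISS | VC []
  [3] addr=0xcb blk=25 s=1: MISS | VC [9]
  [4] addr=0x95 blk=18 s=2: MISS | VC [9, 34]
  [5] addr=0x4e blk=9 s=1: VC-HIT | VC [25, 34]
  [6] addr=0xce blk=25 s=1: VC-HIT | VC [9, 34]
  [7] addr=0x1c9 blk=57 s=1: MISS | VC [9, 34, 25]
  [8] addr=0x110 blk=34 s=2: VC-HIT | VC [9, 18, 25]
  [9] addr=0x1cb blk=57 s=1: L1-HIT | VC [9, 18, 25]
  [10] addr=0x4c blk=9 s=1: VC-HIT | VC [57, 18, 25]
  [11] addr=0x1c8 blk=57 s=1: VC-HIT | VC [9, 18, 25]

VC = [9, 18, 25]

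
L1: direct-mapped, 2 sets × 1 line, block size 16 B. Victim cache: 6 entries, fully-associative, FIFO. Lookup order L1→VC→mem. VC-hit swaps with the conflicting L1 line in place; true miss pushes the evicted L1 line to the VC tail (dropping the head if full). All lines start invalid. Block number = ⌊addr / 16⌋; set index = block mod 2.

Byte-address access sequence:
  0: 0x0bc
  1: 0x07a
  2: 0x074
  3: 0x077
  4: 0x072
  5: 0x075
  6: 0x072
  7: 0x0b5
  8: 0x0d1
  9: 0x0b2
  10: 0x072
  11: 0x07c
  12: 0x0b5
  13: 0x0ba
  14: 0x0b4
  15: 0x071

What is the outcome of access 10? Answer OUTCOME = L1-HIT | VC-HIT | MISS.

#0 0xbc→b11/s1 MISS; vc=[]
#1 0x7a→b7/s1 MISS; vc=[11]
#2 0x74→b7/s1 L1-HIT; vc=[11]
#3 0x77→b7/s1 L1-HIT; vc=[11]
#4 0x72→b7/s1 L1-HIT; vc=[11]
#5 0x75→b7/s1 L1-HIT; vc=[11]
#6 0x72→b7/s1 L1-HIT; vc=[11]
#7 0xb5→b11/s1 VC-HIT; vc=[7]
#8 0xd1→b13/s1 MISS; vc=[7,11]
#9 0xb2→b11/s1 VC-HIT; vc=[7,13]
#10 0x72→b7/s1 VC-HIT; vc=[11,13]
#11 0x7c→b7/s1 L1-HIT; vc=[11,13]
#12 0xb5→b11/s1 VC-HIT; vc=[7,13]
#13 0xba→b11/s1 L1-HIT; vc=[7,13]
#14 0xb4→b11/s1 L1-HIT; vc=[7,13]
#15 0x71→b7/s1 VC-HIT; vc=[11,13]

OUTCOME = VC-HIT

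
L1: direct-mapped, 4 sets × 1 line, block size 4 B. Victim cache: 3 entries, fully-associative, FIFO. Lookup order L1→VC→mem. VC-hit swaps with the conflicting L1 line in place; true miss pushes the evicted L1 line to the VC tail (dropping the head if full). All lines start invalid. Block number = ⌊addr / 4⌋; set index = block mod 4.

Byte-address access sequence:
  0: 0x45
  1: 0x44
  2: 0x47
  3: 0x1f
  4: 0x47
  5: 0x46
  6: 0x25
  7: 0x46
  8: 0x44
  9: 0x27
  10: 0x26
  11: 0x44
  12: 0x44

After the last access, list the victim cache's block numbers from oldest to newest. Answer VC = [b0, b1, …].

0: 0x45 (blk 17, set 1) → MISS  vc=[]
1: 0x44 (blk 17, set 1) → L1-HIT  vc=[]
2: 0x47 (blk 17, set 1) → L1-HIT  vc=[]
3: 0x1f (blk 7, set 3) → MISS  vc=[]
4: 0x47 (blk 17, set 1) → L1-HIT  vc=[]
5: 0x46 (blk 17, set 1) → L1-HIT  vc=[]
6: 0x25 (blk 9, set 1) → MISS  vc=[17]
7: 0x46 (blk 17, set 1) → VC-HIT  vc=[9]
8: 0x44 (blk 17, set 1) → L1-HIT  vc=[9]
9: 0x27 (blk 9, set 1) → VC-HIT  vc=[17]
10: 0x26 (blk 9, set 1) → L1-HIT  vc=[17]
11: 0x44 (blk 17, set 1) → VC-HIT  vc=[9]
12: 0x44 (blk 17, set 1) → L1-HIT  vc=[9]

VC = [9]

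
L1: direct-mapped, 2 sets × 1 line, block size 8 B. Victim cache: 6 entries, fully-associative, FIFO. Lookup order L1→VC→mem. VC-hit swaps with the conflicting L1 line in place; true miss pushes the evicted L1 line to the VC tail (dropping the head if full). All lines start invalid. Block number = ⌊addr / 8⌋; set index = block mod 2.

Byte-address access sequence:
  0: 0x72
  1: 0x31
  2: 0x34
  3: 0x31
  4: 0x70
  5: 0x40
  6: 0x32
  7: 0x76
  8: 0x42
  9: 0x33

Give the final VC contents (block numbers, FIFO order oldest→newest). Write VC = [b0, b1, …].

  [0] addr=0x72 blk=14 s=0: MISS | VC []
  [1] addr=0x31 blk=6 s=0: MISS | VC [14]
  [2] addr=0x34 blk=6 s=0: L1-HIT | VC [14]
  [3] addr=0x31 blk=6 s=0: L1-HIT | VC [14]
  [4] addr=0x70 blk=14 s=0: VC-HIT | VC [6]
  [5] addr=0x40 blk=8 s=0: MISS | VC [6, 14]
  [6] addr=0x32 blk=6 s=0: VC-HIT | VC [8, 14]
  [7] addr=0x76 blk=14 s=0: VC-HIT | VC [8, 6]
  [8] addr=0x42 blk=8 s=0: VC-HIT | VC [14, 6]
  [9] addr=0x33 blk=6 s=0: VC-HIT | VC [14, 8]

VC = [14, 8]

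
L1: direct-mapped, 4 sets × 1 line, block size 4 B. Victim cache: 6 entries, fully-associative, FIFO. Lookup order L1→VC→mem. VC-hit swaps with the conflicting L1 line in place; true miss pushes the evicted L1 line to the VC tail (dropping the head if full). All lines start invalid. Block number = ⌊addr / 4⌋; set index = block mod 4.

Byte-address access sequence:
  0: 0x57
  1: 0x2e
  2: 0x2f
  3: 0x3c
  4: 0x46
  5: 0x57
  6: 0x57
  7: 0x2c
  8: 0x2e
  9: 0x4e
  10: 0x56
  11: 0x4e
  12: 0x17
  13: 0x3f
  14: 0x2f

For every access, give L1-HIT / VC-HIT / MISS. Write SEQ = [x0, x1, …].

  [0] addr=0x57 blk=21 s=1: MISS | VC []
  [1] addr=0x2e blk=11 s=3: MISS | VC []
  [2] addr=0x2f blk=11 s=3: L1-HIT | VC []
  [3] addr=0x3c blk=15 s=3: MISS | VC [11]
  [4] addr=0x46 blk=17 s=1: MISS | VC [11, 21]
  [5] addr=0x57 blk=21 s=1: VC-HIT | VC [11, 17]
  [6] addr=0x57 blk=21 s=1: L1-HIT | VC [11, 17]
  [7] addr=0x2c blk=11 s=3: VC-HIT | VC [15, 17]
  [8] addr=0x2e blk=11 s=3: L1-HIT | VC [15, 17]
  [9] addr=0x4e blk=19 s=3: MISS | VC [15, 17, 11]
  [10] addr=0x56 blk=21 s=1: L1-HIT | VC [15, 17, 11]
  [11] addr=0x4e blk=19 s=3: L1-HIT | VC [15, 17, 11]
  [12] addr=0x17 blk=5 s=1: MISS | VC [15, 17, 11, 21]
  [13] addr=0x3f blk=15 s=3: VC-HIT | VC [19, 17, 11, 21]
  [14] addr=0x2f blk=11 s=3: VC-HIT | VC [19, 17, 15, 21]

SEQ = [MISS, MISS, L1-HIT, MISS, MISS, VC-HIT, L1-HIT, VC-HIT, L1-HIT, MISS, L1-HIT, L1-HIT, MISS, VC-HIT, VC-HIT]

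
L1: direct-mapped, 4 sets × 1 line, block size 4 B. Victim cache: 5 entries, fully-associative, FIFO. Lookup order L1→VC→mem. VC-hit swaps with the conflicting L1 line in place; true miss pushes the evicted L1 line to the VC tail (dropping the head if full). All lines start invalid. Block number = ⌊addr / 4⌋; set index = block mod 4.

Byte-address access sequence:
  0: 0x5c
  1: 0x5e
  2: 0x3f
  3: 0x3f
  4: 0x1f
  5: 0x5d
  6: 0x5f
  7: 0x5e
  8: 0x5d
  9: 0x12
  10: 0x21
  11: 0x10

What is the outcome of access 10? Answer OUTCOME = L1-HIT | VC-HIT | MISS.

OUTCOME = MISS

  [0] addr=0x5c blk=23 s=3: MISS | VC []
  [1] addr=0x5e blk=23 s=3: L1-HIT | VC []
  [2] addr=0x3f blk=15 s=3: MISS | VC [23]
  [3] addr=0x3f blk=15 s=3: L1-HIT | VC [23]
  [4] addr=0x1f blk=7 s=3: MISS | VC [23, 15]
  [5] addr=0x5d blk=23 s=3: VC-HIT | VC [7, 15]
  [6] addr=0x5f blk=23 s=3: L1-HIT | VC [7, 15]
  [7] addr=0x5e blk=23 s=3: L1-HIT | VC [7, 15]
  [8] addr=0x5d blk=23 s=3: L1-HIT | VC [7, 15]
  [9] addr=0x12 blk=4 s=0: MISS | VC [7, 15]
  [10] addr=0x21 blk=8 s=0: MISS | VC [7, 15, 4]
  [11] addr=0x10 blk=4 s=0: VC-HIT | VC [7, 15, 8]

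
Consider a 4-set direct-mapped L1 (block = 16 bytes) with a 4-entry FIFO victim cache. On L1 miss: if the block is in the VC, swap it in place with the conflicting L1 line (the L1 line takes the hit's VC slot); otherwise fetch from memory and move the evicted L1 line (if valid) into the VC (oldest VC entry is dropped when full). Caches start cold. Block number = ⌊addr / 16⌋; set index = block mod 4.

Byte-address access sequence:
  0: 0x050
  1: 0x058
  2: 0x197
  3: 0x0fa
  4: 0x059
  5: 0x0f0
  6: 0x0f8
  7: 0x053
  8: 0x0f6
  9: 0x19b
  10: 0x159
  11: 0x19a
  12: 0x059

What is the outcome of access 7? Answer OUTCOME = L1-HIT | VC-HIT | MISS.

OUTCOME = L1-HIT

#0 0x50→b5/s1 MISS; vc=[]
#1 0x58→b5/s1 L1-HIT; vc=[]
#2 0x197→b25/s1 MISS; vc=[5]
#3 0xfa→b15/s3 MISS; vc=[5]
#4 0x59→b5/s1 VC-HIT; vc=[25]
#5 0xf0→b15/s3 L1-HIT; vc=[25]
#6 0xf8→b15/s3 L1-HIT; vc=[25]
#7 0x53→b5/s1 L1-HIT; vc=[25]
#8 0xf6→b15/s3 L1-HIT; vc=[25]
#9 0x19b→b25/s1 VC-HIT; vc=[5]
#10 0x159→b21/s1 MISS; vc=[5,25]
#11 0x19a→b25/s1 VC-HIT; vc=[5,21]
#12 0x59→b5/s1 VC-HIT; vc=[25,21]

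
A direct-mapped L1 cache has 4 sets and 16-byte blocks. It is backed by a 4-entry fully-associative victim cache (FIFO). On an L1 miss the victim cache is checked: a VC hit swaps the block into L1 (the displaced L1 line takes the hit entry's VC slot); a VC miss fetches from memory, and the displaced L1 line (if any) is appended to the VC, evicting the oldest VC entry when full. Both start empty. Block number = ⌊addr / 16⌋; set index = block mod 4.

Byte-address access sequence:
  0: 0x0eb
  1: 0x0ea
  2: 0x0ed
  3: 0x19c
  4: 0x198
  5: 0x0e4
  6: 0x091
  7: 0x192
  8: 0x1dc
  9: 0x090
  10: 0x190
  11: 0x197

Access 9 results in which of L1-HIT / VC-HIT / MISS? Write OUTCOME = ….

OUTCOME = VC-HIT

#0 0xeb→b14/s2 MISS; vc=[]
#1 0xea→b14/s2 L1-HIT; vc=[]
#2 0xed→b14/s2 L1-HIT; vc=[]
#3 0x19c→b25/s1 MISS; vc=[]
#4 0x198→b25/s1 L1-HIT; vc=[]
#5 0xe4→b14/s2 L1-HIT; vc=[]
#6 0x91→b9/s1 MISS; vc=[25]
#7 0x192→b25/s1 VC-HIT; vc=[9]
#8 0x1dc→b29/s1 MISS; vc=[9,25]
#9 0x90→b9/s1 VC-HIT; vc=[29,25]
#10 0x190→b25/s1 VC-HIT; vc=[29,9]
#11 0x197→b25/s1 L1-HIT; vc=[29,9]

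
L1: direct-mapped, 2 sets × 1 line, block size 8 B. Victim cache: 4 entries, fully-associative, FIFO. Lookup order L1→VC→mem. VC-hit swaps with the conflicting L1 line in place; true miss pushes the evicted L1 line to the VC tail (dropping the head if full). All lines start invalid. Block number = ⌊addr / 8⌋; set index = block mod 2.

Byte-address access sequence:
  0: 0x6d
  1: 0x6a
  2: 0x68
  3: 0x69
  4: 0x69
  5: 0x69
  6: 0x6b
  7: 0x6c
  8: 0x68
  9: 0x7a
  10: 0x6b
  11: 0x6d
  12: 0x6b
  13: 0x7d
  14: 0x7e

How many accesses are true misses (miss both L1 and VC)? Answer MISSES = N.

MISSES = 2

0: 0x6d (blk 13, set 1) → MISS  vc=[]
1: 0x6a (blk 13, set 1) → L1-HIT  vc=[]
2: 0x68 (blk 13, set 1) → L1-HIT  vc=[]
3: 0x69 (blk 13, set 1) → L1-HIT  vc=[]
4: 0x69 (blk 13, set 1) → L1-HIT  vc=[]
5: 0x69 (blk 13, set 1) → L1-HIT  vc=[]
6: 0x6b (blk 13, set 1) → L1-HIT  vc=[]
7: 0x6c (blk 13, set 1) → L1-HIT  vc=[]
8: 0x68 (blk 13, set 1) → L1-HIT  vc=[]
9: 0x7a (blk 15, set 1) → MISS  vc=[13]
10: 0x6b (blk 13, set 1) → VC-HIT  vc=[15]
11: 0x6d (blk 13, set 1) → L1-HIT  vc=[15]
12: 0x6b (blk 13, set 1) → L1-HIT  vc=[15]
13: 0x7d (blk 15, set 1) → VC-HIT  vc=[13]
14: 0x7e (blk 15, set 1) → L1-HIT  vc=[13]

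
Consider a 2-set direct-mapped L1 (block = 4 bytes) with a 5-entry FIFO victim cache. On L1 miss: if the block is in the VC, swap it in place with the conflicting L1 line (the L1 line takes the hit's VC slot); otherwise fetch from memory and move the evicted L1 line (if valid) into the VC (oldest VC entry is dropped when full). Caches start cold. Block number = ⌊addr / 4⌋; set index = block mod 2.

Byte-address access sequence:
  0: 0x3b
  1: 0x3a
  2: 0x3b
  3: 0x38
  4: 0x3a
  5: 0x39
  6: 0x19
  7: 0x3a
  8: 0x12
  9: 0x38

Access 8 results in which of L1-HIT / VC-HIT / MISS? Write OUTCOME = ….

#0 0x3b→b14/s0 MISS; vc=[]
#1 0x3a→b14/s0 L1-HIT; vc=[]
#2 0x3b→b14/s0 L1-HIT; vc=[]
#3 0x38→b14/s0 L1-HIT; vc=[]
#4 0x3a→b14/s0 L1-HIT; vc=[]
#5 0x39→b14/s0 L1-HIT; vc=[]
#6 0x19→b6/s0 MISS; vc=[14]
#7 0x3a→b14/s0 VC-HIT; vc=[6]
#8 0x12→b4/s0 MISS; vc=[6,14]
#9 0x38→b14/s0 VC-HIT; vc=[6,4]

OUTCOME = MISS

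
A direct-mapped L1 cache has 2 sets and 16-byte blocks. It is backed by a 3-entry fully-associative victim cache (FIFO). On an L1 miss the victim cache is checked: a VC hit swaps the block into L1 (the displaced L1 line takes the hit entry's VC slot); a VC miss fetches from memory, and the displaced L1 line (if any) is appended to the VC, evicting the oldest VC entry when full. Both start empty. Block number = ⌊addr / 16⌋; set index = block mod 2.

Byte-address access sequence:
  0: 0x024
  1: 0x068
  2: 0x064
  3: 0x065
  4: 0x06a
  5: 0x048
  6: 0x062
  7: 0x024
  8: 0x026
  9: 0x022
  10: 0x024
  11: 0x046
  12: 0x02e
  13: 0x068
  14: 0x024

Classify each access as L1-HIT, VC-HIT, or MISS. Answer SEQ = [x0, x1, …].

SEQ = [MISS, MISS, L1-HIT, L1-HIT, L1-HIT, MISS, VC-HIT, VC-HIT, L1-HIT, L1-HIT, L1-HIT, VC-HIT, VC-HIT, VC-HIT, VC-HIT]

#0 0x24→b2/s0 MISS; vc=[]
#1 0x68→b6/s0 MISS; vc=[2]
#2 0x64→b6/s0 L1-HIT; vc=[2]
#3 0x65→b6/s0 L1-HIT; vc=[2]
#4 0x6a→b6/s0 L1-HIT; vc=[2]
#5 0x48→b4/s0 MISS; vc=[2,6]
#6 0x62→b6/s0 VC-HIT; vc=[2,4]
#7 0x24→b2/s0 VC-HIT; vc=[6,4]
#8 0x26→b2/s0 L1-HIT; vc=[6,4]
#9 0x22→b2/s0 L1-HIT; vc=[6,4]
#10 0x24→b2/s0 L1-HIT; vc=[6,4]
#11 0x46→b4/s0 VC-HIT; vc=[6,2]
#12 0x2e→b2/s0 VC-HIT; vc=[6,4]
#13 0x68→b6/s0 VC-HIT; vc=[2,4]
#14 0x24→b2/s0 VC-HIT; vc=[6,4]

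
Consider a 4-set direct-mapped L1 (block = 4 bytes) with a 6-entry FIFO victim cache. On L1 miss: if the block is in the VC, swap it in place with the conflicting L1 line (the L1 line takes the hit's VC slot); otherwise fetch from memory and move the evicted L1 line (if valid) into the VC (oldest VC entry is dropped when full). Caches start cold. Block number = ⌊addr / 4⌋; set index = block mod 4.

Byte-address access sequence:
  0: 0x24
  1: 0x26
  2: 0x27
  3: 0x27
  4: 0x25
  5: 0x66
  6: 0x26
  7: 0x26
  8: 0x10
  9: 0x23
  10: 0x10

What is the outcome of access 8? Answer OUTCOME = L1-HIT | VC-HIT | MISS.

OUTCOME = MISS

#0 0x24→b9/s1 MISS; vc=[]
#1 0x26→b9/s1 L1-HIT; vc=[]
#2 0x27→b9/s1 L1-HIT; vc=[]
#3 0x27→b9/s1 L1-HIT; vc=[]
#4 0x25→b9/s1 L1-HIT; vc=[]
#5 0x66→b25/s1 MISS; vc=[9]
#6 0x26→b9/s1 VC-HIT; vc=[25]
#7 0x26→b9/s1 L1-HIT; vc=[25]
#8 0x10→b4/s0 MISS; vc=[25]
#9 0x23→b8/s0 MISS; vc=[25,4]
#10 0x10→b4/s0 VC-HIT; vc=[25,8]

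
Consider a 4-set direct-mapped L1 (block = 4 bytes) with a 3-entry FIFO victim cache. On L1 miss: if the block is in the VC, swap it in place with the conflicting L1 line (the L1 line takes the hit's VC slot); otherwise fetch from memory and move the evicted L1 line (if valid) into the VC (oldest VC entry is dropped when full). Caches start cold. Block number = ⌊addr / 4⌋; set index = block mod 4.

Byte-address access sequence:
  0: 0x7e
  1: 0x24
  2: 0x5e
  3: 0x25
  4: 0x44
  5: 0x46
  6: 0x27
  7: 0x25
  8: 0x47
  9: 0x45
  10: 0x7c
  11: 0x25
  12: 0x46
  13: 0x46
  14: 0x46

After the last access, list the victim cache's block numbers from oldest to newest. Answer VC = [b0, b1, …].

VC = [23, 9]

0: 0x7e (blk 31, set 3) → MISS  vc=[]
1: 0x24 (blk 9, set 1) → MISS  vc=[]
2: 0x5e (blk 23, set 3) → MISS  vc=[31]
3: 0x25 (blk 9, set 1) → L1-HIT  vc=[31]
4: 0x44 (blk 17, set 1) → MISS  vc=[31, 9]
5: 0x46 (blk 17, set 1) → L1-HIT  vc=[31, 9]
6: 0x27 (blk 9, set 1) → VC-HIT  vc=[31, 17]
7: 0x25 (blk 9, set 1) → L1-HIT  vc=[31, 17]
8: 0x47 (blk 17, set 1) → VC-HIT  vc=[31, 9]
9: 0x45 (blk 17, set 1) → L1-HIT  vc=[31, 9]
10: 0x7c (blk 31, set 3) → VC-HIT  vc=[23, 9]
11: 0x25 (blk 9, set 1) → VC-HIT  vc=[23, 17]
12: 0x46 (blk 17, set 1) → VC-HIT  vc=[23, 9]
13: 0x46 (blk 17, set 1) → L1-HIT  vc=[23, 9]
14: 0x46 (blk 17, set 1) → L1-HIT  vc=[23, 9]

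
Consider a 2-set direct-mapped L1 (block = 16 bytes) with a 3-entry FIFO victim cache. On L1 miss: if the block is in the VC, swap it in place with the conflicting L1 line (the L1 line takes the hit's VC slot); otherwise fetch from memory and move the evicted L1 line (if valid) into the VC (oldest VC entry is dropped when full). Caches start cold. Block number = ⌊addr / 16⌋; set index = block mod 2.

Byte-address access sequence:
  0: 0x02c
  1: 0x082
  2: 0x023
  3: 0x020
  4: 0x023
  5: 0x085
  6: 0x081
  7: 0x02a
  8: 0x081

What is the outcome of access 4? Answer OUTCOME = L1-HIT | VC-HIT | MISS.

OUTCOME = L1-HIT

#0 0x2c→b2/s0 MISS; vc=[]
#1 0x82→b8/s0 MISS; vc=[2]
#2 0x23→b2/s0 VC-HIT; vc=[8]
#3 0x20→b2/s0 L1-HIT; vc=[8]
#4 0x23→b2/s0 L1-HIT; vc=[8]
#5 0x85→b8/s0 VC-HIT; vc=[2]
#6 0x81→b8/s0 L1-HIT; vc=[2]
#7 0x2a→b2/s0 VC-HIT; vc=[8]
#8 0x81→b8/s0 VC-HIT; vc=[2]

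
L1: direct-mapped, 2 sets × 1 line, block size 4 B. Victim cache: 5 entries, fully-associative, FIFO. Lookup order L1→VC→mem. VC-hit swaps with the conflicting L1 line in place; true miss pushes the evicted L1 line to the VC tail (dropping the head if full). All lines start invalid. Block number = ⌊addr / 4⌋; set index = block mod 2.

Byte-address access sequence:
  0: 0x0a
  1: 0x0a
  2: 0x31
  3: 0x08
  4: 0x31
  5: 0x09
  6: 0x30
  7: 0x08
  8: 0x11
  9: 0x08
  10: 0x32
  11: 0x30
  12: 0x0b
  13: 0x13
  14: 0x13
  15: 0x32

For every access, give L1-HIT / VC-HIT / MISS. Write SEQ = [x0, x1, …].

SEQ = [MISS, L1-HIT, MISS, VC-HIT, VC-HIT, VC-HIT, VC-HIT, VC-HIT, MISS, VC-HIT, VC-HIT, L1-HIT, VC-HIT, VC-HIT, L1-HIT, VC-HIT]

#0 0xa→b2/s0 MISS; vc=[]
#1 0xa→b2/s0 L1-HIT; vc=[]
#2 0x31→b12/s0 MISS; vc=[2]
#3 0x8→b2/s0 VC-HIT; vc=[12]
#4 0x31→b12/s0 VC-HIT; vc=[2]
#5 0x9→b2/s0 VC-HIT; vc=[12]
#6 0x30→b12/s0 VC-HIT; vc=[2]
#7 0x8→b2/s0 VC-HIT; vc=[12]
#8 0x11→b4/s0 MISS; vc=[12,2]
#9 0x8→b2/s0 VC-HIT; vc=[12,4]
#10 0x32→b12/s0 VC-HIT; vc=[2,4]
#11 0x30→b12/s0 L1-HIT; vc=[2,4]
#12 0xb→b2/s0 VC-HIT; vc=[12,4]
#13 0x13→b4/s0 VC-HIT; vc=[12,2]
#14 0x13→b4/s0 L1-HIT; vc=[12,2]
#15 0x32→b12/s0 VC-HIT; vc=[4,2]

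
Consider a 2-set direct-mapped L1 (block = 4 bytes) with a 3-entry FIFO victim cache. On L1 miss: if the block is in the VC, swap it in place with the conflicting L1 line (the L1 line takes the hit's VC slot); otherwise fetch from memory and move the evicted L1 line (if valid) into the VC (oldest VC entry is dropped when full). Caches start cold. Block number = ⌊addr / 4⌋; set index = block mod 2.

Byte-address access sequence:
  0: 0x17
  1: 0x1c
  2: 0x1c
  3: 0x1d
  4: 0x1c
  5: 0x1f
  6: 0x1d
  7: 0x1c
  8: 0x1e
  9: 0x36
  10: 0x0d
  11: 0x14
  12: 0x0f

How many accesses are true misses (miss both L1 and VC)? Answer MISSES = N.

0: 0x17 (blk 5, set 1) → MISS  vc=[]
1: 0x1c (blk 7, set 1) → MISS  vc=[5]
2: 0x1c (blk 7, set 1) → L1-HIT  vc=[5]
3: 0x1d (blk 7, set 1) → L1-HIT  vc=[5]
4: 0x1c (blk 7, set 1) → L1-HIT  vc=[5]
5: 0x1f (blk 7, set 1) → L1-HIT  vc=[5]
6: 0x1d (blk 7, set 1) → L1-HIT  vc=[5]
7: 0x1c (blk 7, set 1) → L1-HIT  vc=[5]
8: 0x1e (blk 7, set 1) → L1-HIT  vc=[5]
9: 0x36 (blk 13, set 1) → MISS  vc=[5, 7]
10: 0xd (blk 3, set 1) → MISS  vc=[5, 7, 13]
11: 0x14 (blk 5, set 1) → VC-HIT  vc=[3, 7, 13]
12: 0xf (blk 3, set 1) → VC-HIT  vc=[5, 7, 13]

MISSES = 4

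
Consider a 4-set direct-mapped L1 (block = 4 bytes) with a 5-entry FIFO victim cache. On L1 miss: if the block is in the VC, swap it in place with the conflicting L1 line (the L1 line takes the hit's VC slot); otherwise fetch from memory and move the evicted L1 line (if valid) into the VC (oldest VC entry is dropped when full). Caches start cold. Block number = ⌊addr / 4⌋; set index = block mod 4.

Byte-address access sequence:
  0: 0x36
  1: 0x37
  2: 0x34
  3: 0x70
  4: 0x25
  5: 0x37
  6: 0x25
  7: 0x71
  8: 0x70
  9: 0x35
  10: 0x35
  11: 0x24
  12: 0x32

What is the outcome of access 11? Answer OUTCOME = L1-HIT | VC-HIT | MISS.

0: 0x36 (blk 13, set 1) → MISS  vc=[]
1: 0x37 (blk 13, set 1) → L1-HIT  vc=[]
2: 0x34 (blk 13, set 1) → L1-HIT  vc=[]
3: 0x70 (blk 28, set 0) → MISS  vc=[]
4: 0x25 (blk 9, set 1) → MISS  vc=[13]
5: 0x37 (blk 13, set 1) → VC-HIT  vc=[9]
6: 0x25 (blk 9, set 1) → VC-HIT  vc=[13]
7: 0x71 (blk 28, set 0) → L1-HIT  vc=[13]
8: 0x70 (blk 28, set 0) → L1-HIT  vc=[13]
9: 0x35 (blk 13, set 1) → VC-HIT  vc=[9]
10: 0x35 (blk 13, set 1) → L1-HIT  vc=[9]
11: 0x24 (blk 9, set 1) → VC-HIT  vc=[13]
12: 0x32 (blk 12, set 0) → MISS  vc=[13, 28]

OUTCOME = VC-HIT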